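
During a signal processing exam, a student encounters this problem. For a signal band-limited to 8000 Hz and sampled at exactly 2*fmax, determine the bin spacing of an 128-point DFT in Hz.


Step 1 — Nyquist sampling rate:
fs = 2 * fmax = 2 * 8000 = 16000 Hz

Step 2 — DFT bin spacing:
df = fs / N = 16000 / 128 = 125.0 Hz

125.0 Hz


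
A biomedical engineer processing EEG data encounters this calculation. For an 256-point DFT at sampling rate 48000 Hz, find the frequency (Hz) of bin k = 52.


Frequency of DFT bin k:
f_k = k * fs / N
    = 52 * 48000 / 256
    = 2496000 / 256
    = 9750.0 Hz

9750.0 Hz


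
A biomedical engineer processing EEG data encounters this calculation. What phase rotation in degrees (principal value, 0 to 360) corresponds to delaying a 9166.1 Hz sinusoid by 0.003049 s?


Phase shift from frequency and time delay:
phi = 360 * f * t_delay
    = 360 * 9166.1 * 0.003049
    = 10061.08 degrees
    mod 360 = 341.08 degrees

341.08 degrees


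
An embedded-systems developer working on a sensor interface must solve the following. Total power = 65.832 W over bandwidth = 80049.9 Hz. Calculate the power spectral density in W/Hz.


Power spectral density:
PSD = P / BW
    = 65.832 / 80049.9
    = 0.00082239 W/Hz

0.00082239 W/Hz


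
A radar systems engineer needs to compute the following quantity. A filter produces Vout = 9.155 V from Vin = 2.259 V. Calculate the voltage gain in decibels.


Voltage gain in dB:
G = 20 * log10(Vout / Vin)
  = 20 * log10(9.155 / 2.259)
  = 20 * log10(4.052678)
  = 20 * 0.607742
  = 12.15 dB

12.15 dB


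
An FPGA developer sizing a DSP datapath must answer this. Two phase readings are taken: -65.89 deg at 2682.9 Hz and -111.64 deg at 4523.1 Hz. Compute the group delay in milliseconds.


Group delay from phase difference:
tau = -d(phi)/d(omega)
d(phi) = -45.75 deg = -0.798488 rad
d(omega) = 2*pi*(4523.1 - 2682.9) = 11562.3176 rad/s
tau = -(-0.798488) / 11562.3176
    = 0.0691 ms

0.0691 ms


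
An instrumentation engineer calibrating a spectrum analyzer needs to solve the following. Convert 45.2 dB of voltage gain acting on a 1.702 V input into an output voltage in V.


Output voltage from dB gain:
V_out = V_in * 10^(gain_dB / 20)
      = 1.702 * 10^(45.2 / 20)
      = 1.702 * 181.970086
      = 309.7131 V

309.7131 V


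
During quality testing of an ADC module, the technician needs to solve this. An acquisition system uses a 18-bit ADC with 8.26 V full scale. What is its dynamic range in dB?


Dynamic range from full-scale to LSB:
V_min = V_max / 2^bits = 8.26 / 2^18
DR = 20 * log10(V_max / V_min)
   = 20 * log10(2^18)
   = 20 * 18 * log10(2)
   = 108.37 dB

108.37 dB


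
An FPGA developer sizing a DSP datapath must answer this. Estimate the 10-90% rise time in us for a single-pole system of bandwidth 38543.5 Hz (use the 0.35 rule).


Rise time from bandwidth relationship:
tr = 0.35 / BW
   = 0.35 / 38543.5
   = 9.080649137e-06 s
   = 9.0806 us

9.0806 us


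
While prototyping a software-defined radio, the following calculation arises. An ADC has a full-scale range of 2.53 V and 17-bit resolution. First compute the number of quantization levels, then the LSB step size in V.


Step 1 — number of quantization levels:
L = 2^N = 2^17 = 131072

Step 2 — LSB step size:
delta = Vfs / L
      = 2.53 / 131072
      = 1.93e-05 V

Levels = 131072; step size = 1.93e-05 V


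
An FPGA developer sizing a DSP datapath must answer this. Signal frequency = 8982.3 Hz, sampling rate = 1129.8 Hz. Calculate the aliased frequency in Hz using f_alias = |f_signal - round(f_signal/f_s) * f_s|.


Compute the nearest integer multiple of fs to the signal:
n = round(8982.3 / 1129.8) = 8
f_alias = |8982.3 - 8 * 1129.8|
        = |8982.3 - 9038.4|
        = 56.1 Hz

56.1


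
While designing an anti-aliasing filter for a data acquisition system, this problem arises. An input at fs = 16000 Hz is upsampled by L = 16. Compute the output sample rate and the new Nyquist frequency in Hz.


Step 1 — output sample rate after interpolation by L:
fs_out = L * fs_in = 16 * 16000 = 256000 Hz

Step 2 — Nyquist frequency of the output stream:
f_Nyq = fs_out / 2 = 256000 / 2 = 128000.0 Hz

fs_out = 256000 Hz; f_Nyquist = 128000.0 Hz


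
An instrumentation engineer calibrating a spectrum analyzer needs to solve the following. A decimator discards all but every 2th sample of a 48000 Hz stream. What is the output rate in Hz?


Decimation reduces the sample rate:
fs_out = fs_in / M
       = 48000 / 2
       = 24000.0 Hz

24000.0 Hz


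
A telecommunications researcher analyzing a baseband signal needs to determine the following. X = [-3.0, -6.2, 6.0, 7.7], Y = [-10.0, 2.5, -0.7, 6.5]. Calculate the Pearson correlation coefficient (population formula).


Pearson correlation coefficient (population):
r = cov(X,Y) / (std(X) * std(Y))
Mean X = 1.125, Mean Y = -0.425
Cov(X,Y) = 15.565625
Std(X) = 5.86659, Std(Y) = 6.088257
r = 0.4358

0.4358


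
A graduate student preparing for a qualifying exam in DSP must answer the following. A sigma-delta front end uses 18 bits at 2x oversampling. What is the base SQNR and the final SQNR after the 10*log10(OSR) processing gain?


Step 1 — baseline SQNR at Nyquist:
SQNR_base = 6.02*N + 1.76
          = 6.02*18 + 1.76
          = 110.12 dB

Step 2 — oversampling processing gain:
G = 10*log10(OSR) = 10*log10(2) = 3.01 dB

Step 3 — total:
SQNR_total = 110.12 + 3.01 = 113.13 dB

Base SQNR = 110.12 dB; oversampled SQNR = 113.13 dB


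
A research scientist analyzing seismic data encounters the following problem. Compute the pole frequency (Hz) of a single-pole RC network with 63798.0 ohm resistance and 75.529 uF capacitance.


Cutoff frequency of a first-order RC filter:
fc = 1 / (2 * pi * R * C)
C = 75.529 uF = 7.5529e-05 F
fc = 1 / (2 * pi * 63798.0 * 7.5529e-05)
   = 1 / 30.276151330203
   = 0.033029 Hz

0.033029 Hz


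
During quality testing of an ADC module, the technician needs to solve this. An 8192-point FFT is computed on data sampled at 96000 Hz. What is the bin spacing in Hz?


DFT frequency resolution:
df = fs / N
   = 96000 / 8192
   = 11.7188 Hz

11.7188 Hz


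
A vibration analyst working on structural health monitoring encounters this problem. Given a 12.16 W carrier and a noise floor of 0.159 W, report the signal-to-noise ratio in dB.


SNR in decibels:
SNR = 10 * log10(Ps / Pn)
    = 10 * log10(12.16 / 0.159)
    = 10 * log10(76.478)
    = 10 * 1.8835
    = 18.84 dB

18.84 dB


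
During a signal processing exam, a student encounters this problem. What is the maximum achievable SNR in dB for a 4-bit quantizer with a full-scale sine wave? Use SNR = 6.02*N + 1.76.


Theoretical SNR for a full-scale sinusoid:
SNR = 6.02 * N + 1.76
    = 6.02 * 4 + 1.76
    = 24.08 + 1.76
    = 25.84 dB

25.84 dB


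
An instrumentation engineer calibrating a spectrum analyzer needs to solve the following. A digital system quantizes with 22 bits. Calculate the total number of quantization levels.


Number of quantization levels = 2^N
= 2^22
= 4194304

4194304


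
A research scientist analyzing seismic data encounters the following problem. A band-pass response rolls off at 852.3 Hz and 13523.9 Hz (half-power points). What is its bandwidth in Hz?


Bandwidth is the difference of -3dB frequencies:
BW = f_high - f_low
   = 13523.9 - 852.3
   = 12671.6 Hz

12671.6 Hz


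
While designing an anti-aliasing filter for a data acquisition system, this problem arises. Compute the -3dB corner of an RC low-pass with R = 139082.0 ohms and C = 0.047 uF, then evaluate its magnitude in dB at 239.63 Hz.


Step 1 — cutoff frequency:
fc = 1 / (2*pi*R*C)
C = 0.047 uF = 4.7e-08 F
fc = 1 / (2*pi*139082.0*4.7e-08)
   = 24.3473 Hz

Step 2 — magnitude at f = 239.63 Hz:
|H(f)| = 1 / sqrt(1 + (f/fc)^2)
f/fc = 239.63 / 24.3473 = 9.842159
|H| = 1 / sqrt(1 + 96.868094) = 0.1010833
|H|_dB = 20*log10(0.1010833) = -19.91 dB

fc = 24.3473 Hz; |H(239.63 Hz)| = -19.91 dB


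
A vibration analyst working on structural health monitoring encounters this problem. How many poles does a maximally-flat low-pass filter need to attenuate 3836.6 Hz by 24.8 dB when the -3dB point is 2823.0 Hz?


Butterworth filter order formula:
n = log10(10^(A/10) - 1) / (2 * log10(f_stop/f_pass))
10^(24.8/10) - 1 = 300.9952
f_stop/f_pass = 3836.6 / 2823.0 = 1.3591
n = 9.3014 -> ceil = 10

10


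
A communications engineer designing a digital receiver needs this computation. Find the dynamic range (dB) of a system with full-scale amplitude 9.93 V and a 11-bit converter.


Dynamic range from full-scale to LSB:
V_min = V_max / 2^bits = 9.93 / 2^11
DR = 20 * log10(V_max / V_min)
   = 20 * log10(2^11)
   = 20 * 11 * log10(2)
   = 66.23 dB

66.23 dB


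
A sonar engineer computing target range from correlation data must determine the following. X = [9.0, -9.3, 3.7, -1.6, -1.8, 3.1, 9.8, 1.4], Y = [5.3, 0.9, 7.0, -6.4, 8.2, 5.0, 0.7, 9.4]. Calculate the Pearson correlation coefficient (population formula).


Pearson correlation coefficient (population):
r = cov(X,Y) / (std(X) * std(Y))
Mean X = 1.7875, Mean Y = 3.7625
Cov(X,Y) = 5.303281
Std(X) = 5.799017, Std(Y) = 4.830874
r = 0.1893

0.1893


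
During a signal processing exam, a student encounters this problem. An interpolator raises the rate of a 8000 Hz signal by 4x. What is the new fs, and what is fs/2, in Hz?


Step 1 — output sample rate after interpolation by L:
fs_out = L * fs_in = 4 * 8000 = 32000 Hz

Step 2 — Nyquist frequency of the output stream:
f_Nyq = fs_out / 2 = 32000 / 2 = 16000.0 Hz

fs_out = 32000 Hz; f_Nyquist = 16000.0 Hz


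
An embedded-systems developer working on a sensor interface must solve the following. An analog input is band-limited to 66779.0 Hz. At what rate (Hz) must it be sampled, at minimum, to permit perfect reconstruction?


The Nyquist rate is twice the maximum frequency component.
fs_min = 2 * fmax
      = 2 * 66779.0
      = 133558.0 Hz

133558.0


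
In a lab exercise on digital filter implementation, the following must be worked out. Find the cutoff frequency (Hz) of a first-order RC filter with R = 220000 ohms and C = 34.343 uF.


Cutoff frequency of a first-order RC filter:
fc = 1 / (2 * pi * R * C)
C = 34.343 uF = 3.4343e-05 F
fc = 1 / (2 * pi * 220000 * 3.4343e-05)
   = 1 / 47.472355260983
   = 0.021065 Hz

0.021065 Hz


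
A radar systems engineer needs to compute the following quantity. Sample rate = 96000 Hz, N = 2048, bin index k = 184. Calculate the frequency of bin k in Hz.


Frequency of DFT bin k:
f_k = k * fs / N
    = 184 * 96000 / 2048
    = 17664000 / 2048
    = 8625.0 Hz

8625.0 Hz


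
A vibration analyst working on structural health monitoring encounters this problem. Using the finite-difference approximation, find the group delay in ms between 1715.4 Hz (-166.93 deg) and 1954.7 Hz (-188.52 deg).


Group delay from phase difference:
tau = -d(phi)/d(omega)
d(phi) = -21.59 deg = -0.376817 rad
d(omega) = 2*pi*(1954.7 - 1715.4) = 1503.5662 rad/s
tau = -(-0.376817) / 1503.5662
    = 0.2506 ms

0.2506 ms


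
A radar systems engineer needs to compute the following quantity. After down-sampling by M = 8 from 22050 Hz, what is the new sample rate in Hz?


Decimation reduces the sample rate:
fs_out = fs_in / M
       = 22050 / 8
       = 2756.25 Hz

2756.25 Hz


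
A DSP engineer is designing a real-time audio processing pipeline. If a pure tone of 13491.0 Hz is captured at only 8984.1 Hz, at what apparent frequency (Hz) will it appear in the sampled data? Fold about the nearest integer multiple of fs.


Compute the nearest integer multiple of fs to the signal:
n = round(13491.0 / 8984.1) = 2
f_alias = |13491.0 - 2 * 8984.1|
        = |13491.0 - 17968.2|
        = 4477.2 Hz

4477.2


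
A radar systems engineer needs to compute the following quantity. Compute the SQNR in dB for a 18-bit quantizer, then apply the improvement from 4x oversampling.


Step 1 — baseline SQNR at Nyquist:
SQNR_base = 6.02*N + 1.76
          = 6.02*18 + 1.76
          = 110.12 dB

Step 2 — oversampling processing gain:
G = 10*log10(OSR) = 10*log10(4) = 6.02 dB

Step 3 — total:
SQNR_total = 110.12 + 6.02 = 116.14 dB

Base SQNR = 110.12 dB; oversampled SQNR = 116.14 dB


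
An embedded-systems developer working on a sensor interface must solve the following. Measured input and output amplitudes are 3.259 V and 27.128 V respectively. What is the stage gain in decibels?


Voltage gain in dB:
G = 20 * log10(Vout / Vin)
  = 20 * log10(27.128 / 3.259)
  = 20 * log10(8.324026)
  = 20 * 0.920333
  = 18.41 dB

18.41 dB


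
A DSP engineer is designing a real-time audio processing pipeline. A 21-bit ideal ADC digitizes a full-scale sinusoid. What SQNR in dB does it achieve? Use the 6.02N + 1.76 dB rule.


Theoretical SNR for a full-scale sinusoid:
SNR = 6.02 * N + 1.76
    = 6.02 * 21 + 1.76
    = 126.42 + 1.76
    = 128.18 dB

128.18 dB


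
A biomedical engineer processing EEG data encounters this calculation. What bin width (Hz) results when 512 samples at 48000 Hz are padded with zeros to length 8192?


Frequency resolution after zero-padding:
N_padded = 512 * 16 = 8192
df = fs / N_padded
   = 48000 / 8192
   = 5.8594 Hz

5.8594 Hz


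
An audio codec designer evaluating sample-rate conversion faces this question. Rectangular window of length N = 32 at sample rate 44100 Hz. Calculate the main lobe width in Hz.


Main lobe width for a rectangular window:
Width = 2 * fs / N
      = 2 * 44100 / 32
      = 88200 / 32
      = 2756.25 Hz

2756.25 Hz


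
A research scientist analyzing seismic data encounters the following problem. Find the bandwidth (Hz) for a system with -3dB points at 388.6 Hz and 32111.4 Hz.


Bandwidth is the difference of -3dB frequencies:
BW = f_high - f_low
   = 32111.4 - 388.6
   = 31722.8 Hz

31722.8 Hz


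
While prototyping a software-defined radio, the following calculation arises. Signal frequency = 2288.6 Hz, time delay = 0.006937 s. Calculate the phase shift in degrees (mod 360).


Phase shift from frequency and time delay:
phi = 360 * f * t_delay
    = 360 * 2288.6 * 0.006937
    = 5715.37 degrees
    mod 360 = 315.37 degrees

315.37 degrees


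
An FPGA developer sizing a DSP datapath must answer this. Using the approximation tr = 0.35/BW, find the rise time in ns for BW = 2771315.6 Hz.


Rise time from bandwidth relationship:
tr = 0.35 / BW
   = 0.35 / 2771315.6
   = 1.262938079e-07 s
   = 126.2938 ns

126.2938 ns


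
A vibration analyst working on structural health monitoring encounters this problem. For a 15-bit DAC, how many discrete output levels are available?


Number of quantization levels = 2^N
= 2^15
= 32768

32768


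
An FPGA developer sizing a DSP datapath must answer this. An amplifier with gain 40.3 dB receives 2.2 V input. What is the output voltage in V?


Output voltage from dB gain:
V_out = V_in * 10^(gain_dB / 20)
      = 2.2 * 10^(40.3 / 20)
      = 2.2 * 103.514217
      = 227.7313 V

227.7313 V


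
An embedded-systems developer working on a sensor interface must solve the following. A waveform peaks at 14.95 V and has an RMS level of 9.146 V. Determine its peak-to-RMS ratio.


Crest factor is the ratio of peak to RMS:
CF = V_peak / V_rms
   = 14.95 / 9.146
   = 1.6346

1.6346


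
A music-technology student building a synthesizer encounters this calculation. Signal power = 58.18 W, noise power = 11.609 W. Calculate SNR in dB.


SNR in decibels:
SNR = 10 * log10(Ps / Pn)
    = 10 * log10(58.18 / 11.609)
    = 10 * log10(5.0116)
    = 10 * 0.7
    = 7.0 dB

7.0 dB


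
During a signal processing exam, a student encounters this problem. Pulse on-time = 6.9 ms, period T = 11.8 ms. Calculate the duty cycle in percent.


Duty cycle as a percentage:
DC = (t_on / T) * 100
   = (6.9 / 11.8) * 100
   = 0.584746 * 100
   = 58.47 %

58.47 %


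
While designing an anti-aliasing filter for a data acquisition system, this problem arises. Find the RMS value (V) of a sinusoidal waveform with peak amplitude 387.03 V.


RMS voltage for a sinusoidal waveform:
V_rms = V_peak / sqrt(2)
      = 387.03 / 1.414214
      = 273.672 V

273.672 V


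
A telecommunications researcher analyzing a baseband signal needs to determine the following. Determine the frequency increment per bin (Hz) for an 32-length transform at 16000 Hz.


DFT frequency resolution:
df = fs / N
   = 16000 / 32
   = 500.0 Hz

500.0 Hz


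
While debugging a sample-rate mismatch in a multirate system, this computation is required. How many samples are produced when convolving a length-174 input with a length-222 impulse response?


Linear convolution output length:
L = N + M - 1
  = 174 + 222 - 1
  = 395 samples

395


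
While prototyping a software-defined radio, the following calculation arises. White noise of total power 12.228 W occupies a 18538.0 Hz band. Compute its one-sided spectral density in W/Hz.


Power spectral density:
PSD = P / BW
    = 12.228 / 18538.0
    = 0.00065962 W/Hz

0.00065962 W/Hz


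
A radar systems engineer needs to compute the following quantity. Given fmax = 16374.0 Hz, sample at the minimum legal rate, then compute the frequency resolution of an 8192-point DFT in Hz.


Step 1 — Nyquist sampling rate:
fs = 2 * fmax = 2 * 16374.0 = 32748.0 Hz

Step 2 — DFT bin spacing:
df = fs / N = 32748.0 / 8192 = 3.9976 Hz

3.9976 Hz


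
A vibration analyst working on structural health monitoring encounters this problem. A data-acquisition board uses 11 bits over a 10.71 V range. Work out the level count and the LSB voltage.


Step 1 — number of quantization levels:
L = 2^N = 2^11 = 2048

Step 2 — LSB step size:
delta = Vfs / L
      = 10.71 / 2048
      = 0.00522949 V

Levels = 2048; step size = 0.00522949 V


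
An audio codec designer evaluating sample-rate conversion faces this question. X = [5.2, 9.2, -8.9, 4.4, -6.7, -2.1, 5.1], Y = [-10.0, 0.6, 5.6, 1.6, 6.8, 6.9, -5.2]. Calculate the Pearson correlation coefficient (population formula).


Pearson correlation coefficient (population):
r = cov(X,Y) / (std(X) * std(Y))
Mean X = 0.8857, Mean Y = 0.9
Cov(X,Y) = -25.918571
Std(X) = 6.32533, Std(Y) = 5.970164
r = -0.6863

-0.6863


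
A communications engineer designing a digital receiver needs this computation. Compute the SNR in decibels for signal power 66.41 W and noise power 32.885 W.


SNR in decibels:
SNR = 10 * log10(Ps / Pn)
    = 10 * log10(66.41 / 32.885)
    = 10 * log10(2.0195)
    = 10 * 0.3052
    = 3.05 dB

3.05 dB


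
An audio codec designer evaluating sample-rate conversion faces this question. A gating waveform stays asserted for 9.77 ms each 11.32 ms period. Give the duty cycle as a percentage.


Duty cycle as a percentage:
DC = (t_on / T) * 100
   = (9.77 / 11.32) * 100
   = 0.863074 * 100
   = 86.31 %

86.31 %


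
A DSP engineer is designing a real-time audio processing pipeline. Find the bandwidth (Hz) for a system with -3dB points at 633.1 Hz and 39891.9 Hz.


Bandwidth is the difference of -3dB frequencies:
BW = f_high - f_low
   = 39891.9 - 633.1
   = 39258.8 Hz

39258.8 Hz


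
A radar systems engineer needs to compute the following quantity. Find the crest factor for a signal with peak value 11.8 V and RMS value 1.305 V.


Crest factor is the ratio of peak to RMS:
CF = V_peak / V_rms
   = 11.8 / 1.305
   = 9.0421

9.0421


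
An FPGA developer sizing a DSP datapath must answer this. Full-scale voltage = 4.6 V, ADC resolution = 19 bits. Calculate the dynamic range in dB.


Dynamic range from full-scale to LSB:
V_min = V_max / 2^bits = 4.6 / 2^19
DR = 20 * log10(V_max / V_min)
   = 20 * log10(2^19)
   = 20 * 19 * log10(2)
   = 114.39 dB

114.39 dB


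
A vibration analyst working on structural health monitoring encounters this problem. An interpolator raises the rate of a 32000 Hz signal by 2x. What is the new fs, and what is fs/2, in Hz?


Step 1 — output sample rate after interpolation by L:
fs_out = L * fs_in = 2 * 32000 = 64000 Hz

Step 2 — Nyquist frequency of the output stream:
f_Nyq = fs_out / 2 = 64000 / 2 = 32000.0 Hz

fs_out = 64000 Hz; f_Nyquist = 32000.0 Hz


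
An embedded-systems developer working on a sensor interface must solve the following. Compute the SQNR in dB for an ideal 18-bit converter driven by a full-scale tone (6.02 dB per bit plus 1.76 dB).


Theoretical SNR for a full-scale sinusoid:
SNR = 6.02 * N + 1.76
    = 6.02 * 18 + 1.76
    = 108.36 + 1.76
    = 110.12 dB

110.12 dB


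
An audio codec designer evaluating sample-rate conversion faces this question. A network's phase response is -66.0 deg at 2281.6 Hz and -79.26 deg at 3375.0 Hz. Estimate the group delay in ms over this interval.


Group delay from phase difference:
tau = -d(phi)/d(omega)
d(phi) = -13.26 deg = -0.231431 rad
d(omega) = 2*pi*(3375.0 - 2281.6) = 6870.0348 rad/s
tau = -(-0.231431) / 6870.0348
    = 0.0337 ms

0.0337 ms


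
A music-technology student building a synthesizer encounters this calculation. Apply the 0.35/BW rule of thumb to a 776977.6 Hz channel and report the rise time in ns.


Rise time from bandwidth relationship:
tr = 0.35 / BW
   = 0.35 / 776977.6
   = 4.504634368e-07 s
   = 450.4634 ns

450.4634 ns


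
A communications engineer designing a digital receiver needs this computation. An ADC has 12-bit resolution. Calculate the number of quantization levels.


Number of quantization levels = 2^N
= 2^12
= 4096

4096


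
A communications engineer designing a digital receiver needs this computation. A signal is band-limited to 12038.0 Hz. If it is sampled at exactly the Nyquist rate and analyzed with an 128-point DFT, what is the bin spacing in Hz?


Step 1 — Nyquist sampling rate:
fs = 2 * fmax = 2 * 12038.0 = 24076.0 Hz

Step 2 — DFT bin spacing:
df = fs / N = 24076.0 / 128 = 188.0938 Hz

188.0938 Hz


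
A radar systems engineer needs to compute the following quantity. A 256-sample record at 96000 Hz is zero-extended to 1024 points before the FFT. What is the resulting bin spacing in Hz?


Frequency resolution after zero-padding:
N_padded = 256 * 4 = 1024
df = fs / N_padded
   = 96000 / 1024
   = 93.75 Hz

93.75 Hz


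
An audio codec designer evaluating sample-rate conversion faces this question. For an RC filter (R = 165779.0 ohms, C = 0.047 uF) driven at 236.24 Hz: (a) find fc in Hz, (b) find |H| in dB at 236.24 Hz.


Step 1 — cutoff frequency:
fc = 1 / (2*pi*R*C)
C = 0.047 uF = 4.7e-08 F
fc = 1 / (2*pi*165779.0*4.7e-08)
   = 20.4264 Hz

Step 2 — magnitude at f = 236.24 Hz:
|H(f)| = 1 / sqrt(1 + (f/fc)^2)
f/fc = 236.24 / 20.4264 = 11.565425
|H| = 1 / sqrt(1 + 133.759055) = 0.0861432
|H|_dB = 20*log10(0.0861432) = -21.3 dB

fc = 20.4264 Hz; |H(236.24 Hz)| = -21.3 dB


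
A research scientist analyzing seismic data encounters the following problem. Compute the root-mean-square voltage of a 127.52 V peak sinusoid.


RMS voltage for a sinusoidal waveform:
V_rms = V_peak / sqrt(2)
      = 127.52 / 1.414214
      = 90.17 V

90.17 V


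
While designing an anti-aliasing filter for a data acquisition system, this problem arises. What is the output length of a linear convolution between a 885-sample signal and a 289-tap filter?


Linear convolution output length:
L = N + M - 1
  = 885 + 289 - 1
  = 1173 samples

1173


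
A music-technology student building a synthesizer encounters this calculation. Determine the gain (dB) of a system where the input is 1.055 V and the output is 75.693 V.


Voltage gain in dB:
G = 20 * log10(Vout / Vin)
  = 20 * log10(75.693 / 1.055)
  = 20 * log10(71.746919)
  = 20 * 1.855803
  = 37.12 dB

37.12 dB


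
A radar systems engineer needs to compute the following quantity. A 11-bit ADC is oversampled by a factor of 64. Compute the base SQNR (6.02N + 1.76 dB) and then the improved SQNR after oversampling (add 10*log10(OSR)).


Step 1 — baseline SQNR at Nyquist:
SQNR_base = 6.02*N + 1.76
          = 6.02*11 + 1.76
          = 67.98 dB

Step 2 — oversampling processing gain:
G = 10*log10(OSR) = 10*log10(64) = 18.06 dB

Step 3 — total:
SQNR_total = 67.98 + 18.06 = 86.04 dB

Base SQNR = 67.98 dB; oversampled SQNR = 86.04 dB


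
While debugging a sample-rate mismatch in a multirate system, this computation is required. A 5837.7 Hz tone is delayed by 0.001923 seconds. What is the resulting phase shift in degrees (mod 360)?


Phase shift from frequency and time delay:
phi = 360 * f * t_delay
    = 360 * 5837.7 * 0.001923
    = 4041.32 degrees
    mod 360 = 81.32 degrees

81.32 degrees


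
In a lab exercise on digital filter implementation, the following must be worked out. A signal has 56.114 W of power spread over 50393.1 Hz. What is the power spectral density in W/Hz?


Power spectral density:
PSD = P / BW
    = 56.114 / 50393.1
    = 0.00111353 W/Hz

0.00111353 W/Hz


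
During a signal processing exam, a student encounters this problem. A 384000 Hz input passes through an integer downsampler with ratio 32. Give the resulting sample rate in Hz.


Decimation reduces the sample rate:
fs_out = fs_in / M
       = 384000 / 32
       = 12000.0 Hz

12000.0 Hz


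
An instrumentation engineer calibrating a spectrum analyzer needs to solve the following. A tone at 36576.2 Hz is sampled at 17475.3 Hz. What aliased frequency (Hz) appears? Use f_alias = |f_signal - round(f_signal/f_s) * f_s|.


Compute the nearest integer multiple of fs to the signal:
n = round(36576.2 / 17475.3) = 2
f_alias = |36576.2 - 2 * 17475.3|
        = |36576.2 - 34950.6|
        = 1625.6 Hz

1625.6


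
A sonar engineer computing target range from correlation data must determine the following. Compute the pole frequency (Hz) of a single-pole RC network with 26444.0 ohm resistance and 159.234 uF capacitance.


Cutoff frequency of a first-order RC filter:
fc = 1 / (2 * pi * R * C)
C = 159.234 uF = 0.000159234 F
fc = 1 / (2 * pi * 26444.0 * 0.000159234)
   = 1 / 26.457135507056
   = 0.037797 Hz

0.037797 Hz


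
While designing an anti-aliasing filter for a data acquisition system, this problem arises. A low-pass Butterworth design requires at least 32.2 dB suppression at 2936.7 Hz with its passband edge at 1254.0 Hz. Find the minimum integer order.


Butterworth filter order formula:
n = log10(10^(A/10) - 1) / (2 * log10(f_stop/f_pass))
10^(32.2/10) - 1 = 1658.5869
f_stop/f_pass = 2936.7 / 1254.0 = 2.3419
n = 4.3562 -> ceil = 5

5


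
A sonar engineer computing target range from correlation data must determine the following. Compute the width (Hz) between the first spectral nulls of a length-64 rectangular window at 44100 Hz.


Main lobe width for a rectangular window:
Width = 2 * fs / N
      = 2 * 44100 / 64
      = 88200 / 64
      = 1378.125 Hz

1378.125 Hz


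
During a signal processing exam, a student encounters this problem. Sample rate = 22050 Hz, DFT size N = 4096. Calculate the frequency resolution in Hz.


DFT frequency resolution:
df = fs / N
   = 22050 / 4096
   = 5.3833 Hz

5.3833 Hz


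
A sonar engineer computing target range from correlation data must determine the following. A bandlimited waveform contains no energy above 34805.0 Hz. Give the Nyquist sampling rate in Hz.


The Nyquist rate is twice the maximum frequency component.
fs_min = 2 * fmax
      = 2 * 34805.0
      = 69610.0 Hz

69610.0


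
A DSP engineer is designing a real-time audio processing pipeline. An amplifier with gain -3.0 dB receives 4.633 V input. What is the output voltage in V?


Output voltage from dB gain:
V_out = V_in * 10^(gain_dB / 20)
      = 4.633 * 10^(-3.0 / 20)
      = 4.633 * 0.707946
      = 3.2799 V

3.2799 V


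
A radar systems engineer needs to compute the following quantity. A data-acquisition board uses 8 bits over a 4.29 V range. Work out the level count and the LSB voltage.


Step 1 — number of quantization levels:
L = 2^N = 2^8 = 256

Step 2 — LSB step size:
delta = Vfs / L
      = 4.29 / 256
      = 0.01675781 V

Levels = 256; step size = 0.01675781 V


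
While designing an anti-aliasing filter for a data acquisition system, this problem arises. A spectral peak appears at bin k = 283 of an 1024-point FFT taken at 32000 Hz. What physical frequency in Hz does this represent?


Frequency of DFT bin k:
f_k = k * fs / N
    = 283 * 32000 / 1024
    = 9056000 / 1024
    = 8843.75 Hz

8843.75 Hz


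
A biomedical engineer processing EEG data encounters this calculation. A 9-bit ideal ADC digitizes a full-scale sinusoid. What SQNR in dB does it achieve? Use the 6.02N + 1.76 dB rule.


Theoretical SNR for a full-scale sinusoid:
SNR = 6.02 * N + 1.76
    = 6.02 * 9 + 1.76
    = 54.18 + 1.76
    = 55.94 dB

55.94 dB


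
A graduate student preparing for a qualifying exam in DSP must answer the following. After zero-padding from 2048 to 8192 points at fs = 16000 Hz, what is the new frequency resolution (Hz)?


Frequency resolution after zero-padding:
N_padded = 2048 * 4 = 8192
df = fs / N_padded
   = 16000 / 8192
   = 1.9531 Hz

1.9531 Hz


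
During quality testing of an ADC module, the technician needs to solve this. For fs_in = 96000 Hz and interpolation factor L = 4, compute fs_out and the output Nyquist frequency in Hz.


Step 1 — output sample rate after interpolation by L:
fs_out = L * fs_in = 4 * 96000 = 384000 Hz

Step 2 — Nyquist frequency of the output stream:
f_Nyq = fs_out / 2 = 384000 / 2 = 192000.0 Hz

fs_out = 384000 Hz; f_Nyquist = 192000.0 Hz


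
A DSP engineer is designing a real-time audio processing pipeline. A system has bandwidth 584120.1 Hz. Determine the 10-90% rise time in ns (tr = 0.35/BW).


Rise time from bandwidth relationship:
tr = 0.35 / BW
   = 0.35 / 584120.1
   = 5.991918443e-07 s
   = 599.1918 ns

599.1918 ns


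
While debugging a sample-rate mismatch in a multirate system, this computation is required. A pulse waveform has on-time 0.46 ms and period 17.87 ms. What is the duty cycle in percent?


Duty cycle as a percentage:
DC = (t_on / T) * 100
   = (0.46 / 17.87) * 100
   = 0.025741 * 100
   = 2.57 %

2.57 %


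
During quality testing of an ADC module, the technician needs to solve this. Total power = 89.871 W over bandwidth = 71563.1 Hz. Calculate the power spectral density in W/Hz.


Power spectral density:
PSD = P / BW
    = 89.871 / 71563.1
    = 0.00125583 W/Hz

0.00125583 W/Hz


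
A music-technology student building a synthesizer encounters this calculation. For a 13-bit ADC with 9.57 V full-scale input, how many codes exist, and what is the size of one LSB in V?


Step 1 — number of quantization levels:
L = 2^N = 2^13 = 8192

Step 2 — LSB step size:
delta = Vfs / L
      = 9.57 / 8192
      = 0.00116821 V

Levels = 8192; step size = 0.00116821 V


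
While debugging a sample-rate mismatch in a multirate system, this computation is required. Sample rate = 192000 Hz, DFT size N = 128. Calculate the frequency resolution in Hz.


DFT frequency resolution:
df = fs / N
   = 192000 / 128
   = 1500.0 Hz

1500.0 Hz


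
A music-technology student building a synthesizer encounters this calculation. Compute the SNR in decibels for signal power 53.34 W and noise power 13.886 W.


SNR in decibels:
SNR = 10 * log10(Ps / Pn)
    = 10 * log10(53.34 / 13.886)
    = 10 * log10(3.8413)
    = 10 * 0.5845
    = 5.84 dB

5.84 dB


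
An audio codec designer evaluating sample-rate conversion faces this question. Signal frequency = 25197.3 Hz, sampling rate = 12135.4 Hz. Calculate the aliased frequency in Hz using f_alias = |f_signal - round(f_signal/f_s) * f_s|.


Compute the nearest integer multiple of fs to the signal:
n = round(25197.3 / 12135.4) = 2
f_alias = |25197.3 - 2 * 12135.4|
        = |25197.3 - 24270.8|
        = 926.5 Hz

926.5


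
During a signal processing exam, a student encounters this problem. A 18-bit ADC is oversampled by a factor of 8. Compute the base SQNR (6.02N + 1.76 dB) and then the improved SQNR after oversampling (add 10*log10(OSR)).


Step 1 — baseline SQNR at Nyquist:
SQNR_base = 6.02*N + 1.76
          = 6.02*18 + 1.76
          = 110.12 dB

Step 2 — oversampling processing gain:
G = 10*log10(OSR) = 10*log10(8) = 9.03 dB

Step 3 — total:
SQNR_total = 110.12 + 9.03 = 119.15 dB

Base SQNR = 110.12 dB; oversampled SQNR = 119.15 dB


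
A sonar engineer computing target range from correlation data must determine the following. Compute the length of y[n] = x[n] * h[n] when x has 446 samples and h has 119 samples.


Linear convolution output length:
L = N + M - 1
  = 446 + 119 - 1
  = 564 samples

564


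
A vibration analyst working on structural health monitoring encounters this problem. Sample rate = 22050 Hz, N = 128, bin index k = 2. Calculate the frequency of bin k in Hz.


Frequency of DFT bin k:
f_k = k * fs / N
    = 2 * 22050 / 128
    = 44100 / 128
    = 344.531 Hz

344.531 Hz


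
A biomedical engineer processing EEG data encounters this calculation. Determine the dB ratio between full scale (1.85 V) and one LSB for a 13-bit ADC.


Dynamic range from full-scale to LSB:
V_min = V_max / 2^bits = 1.85 / 2^13
DR = 20 * log10(V_max / V_min)
   = 20 * log10(2^13)
   = 20 * 13 * log10(2)
   = 78.27 dB

78.27 dB


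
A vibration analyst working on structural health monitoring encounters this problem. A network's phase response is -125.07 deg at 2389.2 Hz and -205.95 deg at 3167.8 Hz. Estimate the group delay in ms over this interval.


Group delay from phase difference:
tau = -d(phi)/d(omega)
d(phi) = -80.88 deg = -1.411622 rad
d(omega) = 2*pi*(3167.8 - 2389.2) = 4892.0881 rad/s
tau = -(-1.411622) / 4892.0881
    = 0.2886 ms

0.2886 ms


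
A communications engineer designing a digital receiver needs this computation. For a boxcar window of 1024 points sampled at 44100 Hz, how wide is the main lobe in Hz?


Main lobe width for a rectangular window:
Width = 2 * fs / N
      = 2 * 44100 / 1024
      = 88200 / 1024
      = 86.133 Hz

86.133 Hz


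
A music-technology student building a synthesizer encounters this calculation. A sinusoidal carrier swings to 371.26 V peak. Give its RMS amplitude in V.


RMS voltage for a sinusoidal waveform:
V_rms = V_peak / sqrt(2)
      = 371.26 / 1.414214
      = 262.52 V

262.52 V


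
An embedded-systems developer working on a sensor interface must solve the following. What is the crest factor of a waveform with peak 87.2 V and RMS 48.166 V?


Crest factor is the ratio of peak to RMS:
CF = V_peak / V_rms
   = 87.2 / 48.166
   = 1.8104

1.8104


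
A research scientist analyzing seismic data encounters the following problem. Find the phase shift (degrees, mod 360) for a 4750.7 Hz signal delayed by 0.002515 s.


Phase shift from frequency and time delay:
phi = 360 * f * t_delay
    = 360 * 4750.7 * 0.002515
    = 4301.28 degrees
    mod 360 = 341.28 degrees

341.28 degrees


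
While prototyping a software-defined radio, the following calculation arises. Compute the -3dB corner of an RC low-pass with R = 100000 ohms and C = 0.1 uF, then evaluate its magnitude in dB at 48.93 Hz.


Step 1 — cutoff frequency:
fc = 1 / (2*pi*R*C)
C = 0.1 uF = 1e-07 F
fc = 1 / (2*pi*100000*1e-07)
   = 15.9155 Hz

Step 2 — magnitude at f = 48.93 Hz:
|H(f)| = 1 / sqrt(1 + (f/fc)^2)
f/fc = 48.93 / 15.9155 = 3.074361
|H| = 1 / sqrt(1 + 9.451696) = 0.309319
|H|_dB = 20*log10(0.309319) = -10.19 dB

fc = 15.9155 Hz; |H(48.93 Hz)| = -10.19 dB


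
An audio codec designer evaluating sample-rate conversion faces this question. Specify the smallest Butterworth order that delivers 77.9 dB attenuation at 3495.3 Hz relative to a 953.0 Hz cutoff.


Butterworth filter order formula:
n = log10(10^(A/10) - 1) / (2 * log10(f_stop/f_pass))
10^(77.9/10) - 1 = 61659499.1861
f_stop/f_pass = 3495.3 / 953.0 = 3.6677
n = 6.9012 -> ceil = 7

7


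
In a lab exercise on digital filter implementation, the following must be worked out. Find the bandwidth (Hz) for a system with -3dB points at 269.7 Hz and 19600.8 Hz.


Bandwidth is the difference of -3dB frequencies:
BW = f_high - f_low
   = 19600.8 - 269.7
   = 19331.1 Hz

19331.1 Hz


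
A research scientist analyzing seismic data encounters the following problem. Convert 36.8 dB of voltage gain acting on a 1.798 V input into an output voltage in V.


Output voltage from dB gain:
V_out = V_in * 10^(gain_dB / 20)
      = 1.798 * 10^(36.8 / 20)
      = 1.798 * 69.183097
      = 124.3912 V

124.3912 V


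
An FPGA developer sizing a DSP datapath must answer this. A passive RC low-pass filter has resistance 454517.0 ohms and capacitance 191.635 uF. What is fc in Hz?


Cutoff frequency of a first-order RC filter:
fc = 1 / (2 * pi * R * C)
C = 191.635 uF = 0.000191635 F
fc = 1 / (2 * pi * 454517.0 * 0.000191635)
   = 1 / 547.27401865683
   = 0.001827 Hz

0.001827 Hz


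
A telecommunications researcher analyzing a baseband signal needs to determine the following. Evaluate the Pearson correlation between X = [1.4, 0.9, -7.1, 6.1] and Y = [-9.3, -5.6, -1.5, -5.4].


Pearson correlation coefficient (population):
r = cov(X,Y) / (std(X) * std(Y))
Mean X = 0.325, Mean Y = -5.45
Cov(X,Y) = -8.31625
Std(X) = 4.74256, Std(Y) = 2.759076
r = -0.6356

-0.6356


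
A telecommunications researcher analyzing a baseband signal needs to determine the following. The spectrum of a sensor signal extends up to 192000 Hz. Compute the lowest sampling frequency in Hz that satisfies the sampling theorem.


The Nyquist rate is twice the maximum frequency component.
fs_min = 2 * fmax
      = 2 * 192000
      = 384000 Hz

384000


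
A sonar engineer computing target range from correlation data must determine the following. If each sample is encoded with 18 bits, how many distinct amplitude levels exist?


Number of quantization levels = 2^N
= 2^18
= 262144

262144


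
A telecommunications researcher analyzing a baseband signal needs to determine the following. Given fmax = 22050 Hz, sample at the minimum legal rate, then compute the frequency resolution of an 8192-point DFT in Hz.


Step 1 — Nyquist sampling rate:
fs = 2 * fmax = 2 * 22050 = 44100 Hz

Step 2 — DFT bin spacing:
df = fs / N = 44100 / 8192 = 5.3833 Hz

5.3833 Hz


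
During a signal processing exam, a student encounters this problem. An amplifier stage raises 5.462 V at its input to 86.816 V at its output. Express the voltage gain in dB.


Voltage gain in dB:
G = 20 * log10(Vout / Vin)
  = 20 * log10(86.816 / 5.462)
  = 20 * log10(15.894544)
  = 20 * 1.201248
  = 24.02 dB

24.02 dB


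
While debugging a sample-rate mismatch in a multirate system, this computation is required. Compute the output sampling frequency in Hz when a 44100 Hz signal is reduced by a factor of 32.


Decimation reduces the sample rate:
fs_out = fs_in / M
       = 44100 / 32
       = 1378.125 Hz

1378.125 Hz


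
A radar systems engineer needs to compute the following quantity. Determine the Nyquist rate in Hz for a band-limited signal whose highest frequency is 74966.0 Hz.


The Nyquist rate is twice the maximum frequency component.
fs_min = 2 * fmax
      = 2 * 74966.0
      = 149932.0 Hz

149932.0


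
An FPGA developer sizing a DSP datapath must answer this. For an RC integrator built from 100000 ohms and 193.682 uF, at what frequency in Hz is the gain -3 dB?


Cutoff frequency of a first-order RC filter:
fc = 1 / (2 * pi * R * C)
C = 193.682 uF = 0.000193682 F
fc = 1 / (2 * pi * 100000 * 0.000193682)
   = 1 / 121.69398966652
   = 0.008217 Hz

0.008217 Hz


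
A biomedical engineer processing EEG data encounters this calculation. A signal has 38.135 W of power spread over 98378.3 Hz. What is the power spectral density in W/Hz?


Power spectral density:
PSD = P / BW
    = 38.135 / 98378.3
    = 0.00038764 W/Hz

0.00038764 W/Hz


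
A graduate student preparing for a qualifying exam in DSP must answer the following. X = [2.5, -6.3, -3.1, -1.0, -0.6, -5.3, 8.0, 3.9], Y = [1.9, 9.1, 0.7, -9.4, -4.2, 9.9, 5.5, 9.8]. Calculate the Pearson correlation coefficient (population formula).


Pearson correlation coefficient (population):
r = cov(X,Y) / (std(X) * std(Y))
Mean X = -0.2375, Mean Y = 2.9125
Cov(X,Y) = -0.943281
Std(X) = 4.524361, Std(Y) = 6.608222
r = -0.0315

-0.0315
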